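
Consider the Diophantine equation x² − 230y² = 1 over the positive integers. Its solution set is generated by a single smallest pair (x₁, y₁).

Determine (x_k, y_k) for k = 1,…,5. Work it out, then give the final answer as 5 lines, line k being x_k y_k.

√230 → a₀=15, period (6,30); ℓ=2 even so k=1
i=0: a=15 ⇒ p=15, q=1
i=1: a=6 ⇒ p=91, q=6
(x₁, y₁) = (91, 6);  91² − 230·6² = 1 ✓
n=2: (91,6)∘(91,6) = (91·91+230·6·6, 91·6+6·91) = (16561,1092)
n=3: (16561,1092)∘(91,6) = (91·16561+230·6·1092, 91·1092+6·16561) = (3014011,198738)
n=4: (3014011,198738)∘(91,6) = (91·3014011+230·6·198738, 91·198738+6·3014011) = (548533441,36169224)
n=5: (548533441,36169224)∘(91,6) = (91·548533441+230·6·36169224, 91·36169224+6·548533441) = (99830072251,6582600030)

91 6
16561 1092
3014011 198738
548533441 36169224
99830072251 6582600030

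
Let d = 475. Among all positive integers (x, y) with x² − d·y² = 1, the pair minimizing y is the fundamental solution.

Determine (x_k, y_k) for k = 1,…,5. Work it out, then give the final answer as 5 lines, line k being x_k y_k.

d=475: √d = [21; 1,3,1,6,2,6,1,3,1,42] (ℓ=10, even), read p_9/q_9
a_0=21:  p_0=21·1+0=21,  q_0=21·0+1=1
a_1=1:  p_1=1·21+1=22,  q_1=1·1+0=1
a_2=3:  p_2=3·22+21=87,  q_2=3·1+1=4
a_3=1:  p_3=1·87+22=109,  q_3=1·4+1=5
a_4=6:  p_4=6·109+87=741,  q_4=6·5+4=34
a_5=2:  p_5=2·741+109=1591,  q_5=2·34+5=73
a_6=6:  p_6=6·1591+741=10287,  q_6=6·73+34=472
a_7=1:  p_7=1·10287+1591=11878,  q_7=1·472+73=545
a_8=3:  p_8=3·11878+10287=45921,  q_8=3·545+472=2107
a_9=1:  p_9=1·45921+11878=57799,  q_9=1·2107+545=2652
→ (57799, 2652).  Check: 57799²=3340724401, 475·2652²=3340724400, difference 1.
(x_2, y_2) = (57799·57799 + 475·2652·2652, 57799·2652 + 2652·57799) = (6681448801, 306565896)
(x_3, y_3) = (57799·6681448801 + 475·2652·306565896, 57799·306565896 + 2652·6681448801) = (772362118440199, 35438404443156)
(x_4, y_4) = (57799·772362118440199 + 475·2652·35438404443156, 57799·35438404443156 + 2652·772362118440199) = (89283516160768675201, 4096608676513381392)
(x_5, y_5) = (57799·89283516160768675201 + 475·2652·4096608676513381392, 57799·4096608676513381392 + 2652·89283516160768675201) = (10320995900380175197444999, 473559769752155457709260)

57799 2652
6681448801 306565896
772362118440199 35438404443156
89283516160768675201 4096608676513381392
10320995900380175197444999 473559769752155457709260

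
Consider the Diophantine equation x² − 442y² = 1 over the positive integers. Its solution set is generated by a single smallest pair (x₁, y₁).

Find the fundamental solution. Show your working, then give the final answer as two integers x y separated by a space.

883 42

√442 = [21; 42, …], period ℓ=1 (odd) → k=1
k=0  a_k=21  p_k/q_k = 21/1
k=1  a_k=42  p_k/q_k = 883/42
fundamental: x₁=883, y₁=42  (since 779689 − 442·1764 = 1)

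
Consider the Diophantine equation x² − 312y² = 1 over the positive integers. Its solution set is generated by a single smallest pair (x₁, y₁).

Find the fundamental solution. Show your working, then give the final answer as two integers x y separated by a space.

d=312: √d = [17; 1,1,1,34] (ℓ=4, even), read p_3/q_3
i=0: a=17 ⇒ p=17, q=1
i=1: a=1 ⇒ p=18, q=1
i=2: a=1 ⇒ p=35, q=2
i=3: a=1 ⇒ p=53, q=3
→ (53, 3).  Check: 53²=2809, 312·3²=2808, difference 1.

53 3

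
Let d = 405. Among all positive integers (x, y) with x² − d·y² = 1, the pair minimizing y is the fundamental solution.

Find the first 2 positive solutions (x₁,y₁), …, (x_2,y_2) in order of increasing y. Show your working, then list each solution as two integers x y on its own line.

√405 = [20; 8,40, …], period ℓ=2 (even) → k=1
step 0: (20, 1)  from 20·(1,0) + (0,1)
step 1: (161, 8)  from 8·(20,1) + (1,0)
fundamental: x₁=161, y₁=8  (since 25921 − 405·64 = 1)
(x_2, y_2) = (161·161 + 405·8·8, 161·8 + 8·161) = (51841, 2576)

161 8
51841 2576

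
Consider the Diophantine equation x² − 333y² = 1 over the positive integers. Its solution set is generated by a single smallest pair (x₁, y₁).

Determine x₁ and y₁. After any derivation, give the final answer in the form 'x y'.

73 4

√333 → a₀=18, period (4,36); ℓ=2 even so k=1
a_0=18:  p_0=18·1+0=18,  q_0=18·0+1=1
a_1=4:  p_1=4·18+1=73,  q_1=4·1+0=4
fundamental: x₁=73, y₁=4  (since 5329 − 333·16 = 1)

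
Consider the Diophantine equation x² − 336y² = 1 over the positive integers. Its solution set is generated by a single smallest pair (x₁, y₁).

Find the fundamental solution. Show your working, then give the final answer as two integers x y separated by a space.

55 3

√336 → a₀=18, period (3,36); ℓ=2 even so k=1
k=0  a_k=18  p_k/q_k = 18/1
k=1  a_k=3  p_k/q_k = 55/3
fundamental: x₁=55, y₁=3  (since 3025 − 336·9 = 1)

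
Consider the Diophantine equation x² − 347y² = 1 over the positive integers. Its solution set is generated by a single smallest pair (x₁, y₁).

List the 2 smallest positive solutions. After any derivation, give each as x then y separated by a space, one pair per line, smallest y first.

√347 → a₀=18, period (1,1,1,2,4,…,1,1,36); ℓ=14 even so k=13
a_0=18:  p_0=18·1+0=18,  q_0=18·0+1=1
…
a_2=1:  p_2=1·19+18=37,  q_2=1·1+1=2
…
a_6=1:  p_6=1·652+149=801,  q_6=1·35+8=43
a_7=17:  p_7=17·801+652=14269,  q_7=17·43+35=766
a_8=1:  p_8=1·14269+801=15070,  q_8=1·766+43=809
…
a_10=2:  p_10=2·74549+15070=164168,  q_10=2·4002+809=8813
…
a_12=1:  p_12=1·238717+164168=402885,  q_12=1·12815+8813=21628
a_13=1:  p_13=1·402885+238717=641602,  q_13=1·21628+12815=34443
(x₁, y₁) = (641602, 34443);  641602² − 347·34443² = 1 ✓
(x_2, y_2) = (641602·641602 + 347·34443·34443, 641602·34443 + 34443·641602) = (823306252807, 44197395372)

641602 34443
823306252807 44197395372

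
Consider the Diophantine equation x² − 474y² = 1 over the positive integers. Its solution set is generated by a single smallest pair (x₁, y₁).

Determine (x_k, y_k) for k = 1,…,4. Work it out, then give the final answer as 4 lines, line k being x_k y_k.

193549 8890
74922430801 3441301220
29002323118011949 1332120819650670
11226741274261267003201 515661305041693754440

√474 = [21; 1,3,2,1,1,…,3,1,42, …], period ℓ=14 (even) → k=13
k=0  a_k=21  p_k/q_k = 21/1
k=1  a_k=1  p_k/q_k = 22/1
…
k=3  a_k=2  p_k/q_k = 196/9
…
k=5  a_k=1  p_k/q_k = 479/22
k=6  a_k=1  p_k/q_k = 762/35
k=7  a_k=6  p_k/q_k = 5051/232
k=8  a_k=1  p_k/q_k = 5813/267
…
k=10  a_k=1  p_k/q_k = 16677/766
k=11  a_k=2  p_k/q_k = 44218/2031
k=12  a_k=3  p_k/q_k = 149331/6859
k=13  a_k=1  p_k/q_k = 193549/8890
(x₁, y₁) = (193549, 8890);  193549² − 474·8890² = 1 ✓
(x_2, y_2) = (193549·193549 + 474·8890·8890, 193549·8890 + 8890·193549) = (74922430801, 3441301220)
(x_3, y_3) = (193549·74922430801 + 474·8890·3441301220, 193549·3441301220 + 8890·74922430801) = (29002323118011949, 1332120819650670)
(x_4, y_4) = (193549·29002323118011949 + 474·8890·1332120819650670, 193549·1332120819650670 + 8890·29002323118011949) = (11226741274261267003201, 515661305041693754440)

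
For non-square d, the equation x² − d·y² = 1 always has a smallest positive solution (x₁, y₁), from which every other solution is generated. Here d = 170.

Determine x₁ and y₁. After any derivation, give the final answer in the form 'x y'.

[13; 26] for √170; ℓ=1 ⇒ convergent index 1
a_0=13:  p_0=13·1+0=13,  q_0=13·0+1=1
a_1=26:  p_1=26·13+1=339,  q_1=26·1+0=26
(x₁, y₁) = (339, 26);  339² − 170·26² = 1 ✓

339 26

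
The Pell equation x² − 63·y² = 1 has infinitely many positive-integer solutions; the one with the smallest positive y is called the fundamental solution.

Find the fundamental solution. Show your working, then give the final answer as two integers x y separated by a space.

8 1

d=63: √d = [7; 1,14] (ℓ=2, even), read p_1/q_1
a_0=7:  p_0=7·1+0=7,  q_0=7·0+1=1
a_1=1:  p_1=1·7+1=8,  q_1=1·1+0=1
(x₁, y₁) = (8, 1);  8² − 63·1² = 1 ✓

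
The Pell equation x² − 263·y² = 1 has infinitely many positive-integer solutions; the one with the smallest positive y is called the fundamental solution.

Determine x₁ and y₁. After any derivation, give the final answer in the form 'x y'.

[16; 4,1,1,1,1,15,1,1,1,1,4,32] for √263; ℓ=12 ⇒ convergent index 11
step 0: (16, 1)  from 16·(1,0) + (0,1)
…
step 5: (373, 23)  from 1·(227,14) + (146,9)
…
step 8: (12017, 741)  from 1·(6195,382) + (5822,359)
step 9: (18212, 1123)  from 1·(12017,741) + (6195,382)
step 10: (30229, 1864)  from 1·(18212,1123) + (12017,741)
step 11: (139128, 8579)  from 4·(30229,1864) + (18212,1123)
→ (139128, 8579).  Check: 139128²=19356600384, 263·8579²=19356600383, difference 1.

139128 8579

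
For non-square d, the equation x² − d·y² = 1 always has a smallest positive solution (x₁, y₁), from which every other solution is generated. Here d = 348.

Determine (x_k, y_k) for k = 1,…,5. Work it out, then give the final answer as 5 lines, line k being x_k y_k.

1567 84
4910977 263256
15391000351 825044220
48235390189057 2585688322224
151169697461504287 8103546376805796

√348 → a₀=18, period (1,1,1,8,1,1,1,36); ℓ=8 even so k=7
a_0=18:  p_0=18·1+0=18,  q_0=18·0+1=1
a_1=1:  p_1=1·18+1=19,  q_1=1·1+0=1
a_2=1:  p_2=1·19+18=37,  q_2=1·1+1=2
…
a_4=8:  p_4=8·56+37=485,  q_4=8·3+2=26
a_5=1:  p_5=1·485+56=541,  q_5=1·26+3=29
a_6=1:  p_6=1·541+485=1026,  q_6=1·29+26=55
a_7=1:  p_7=1·1026+541=1567,  q_7=1·55+29=84
fundamental: x₁=1567, y₁=84  (since 2455489 − 348·7056 = 1)
k=2:  x_2 = 1567·1567+348·84·84 = 4910977,  y_2 = 1567·84+84·1567 = 263256
k=3:  x_3 = 1567·4910977+348·84·263256 = 15391000351,  y_3 = 1567·263256+84·4910977 = 825044220
k=4:  x_4 = 1567·15391000351+348·84·825044220 = 48235390189057,  y_4 = 1567·825044220+84·15391000351 = 2585688322224
k=5:  x_5 = 1567·48235390189057+348·84·2585688322224 = 151169697461504287,  y_5 = 1567·2585688322224+84·48235390189057 = 8103546376805796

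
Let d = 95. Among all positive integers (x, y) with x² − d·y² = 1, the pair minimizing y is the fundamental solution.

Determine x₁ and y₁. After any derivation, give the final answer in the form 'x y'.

√95 → a₀=9, period (1,2,1,18); ℓ=4 even so k=3
k=0  a_k=9  p_k/q_k = 9/1
k=1  a_k=1  p_k/q_k = 10/1
k=2  a_k=2  p_k/q_k = 29/3
k=3  a_k=1  p_k/q_k = 39/4
fundamental: x₁=39, y₁=4  (since 1521 − 95·16 = 1)

39 4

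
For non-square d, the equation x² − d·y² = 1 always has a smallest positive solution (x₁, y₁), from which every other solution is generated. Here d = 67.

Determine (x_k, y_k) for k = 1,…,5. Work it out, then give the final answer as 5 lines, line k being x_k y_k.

√67 → a₀=8, period (5,2,1,1,7,1,1,2,5,16); ℓ=10 even so k=9
a_0=8:  p_0=8·1+0=8,  q_0=8·0+1=1
…
a_2=2:  p_2=2·41+8=90,  q_2=2·5+1=11
a_3=1:  p_3=1·90+41=131,  q_3=1·11+5=16
…
a_8=2:  p_8=2·3577+1899=9053,  q_8=2·437+232=1106
a_9=5:  p_9=5·9053+3577=48842,  q_9=5·1106+437=5967
fundamental: x₁=48842, y₁=5967  (since 2385540964 − 67·35605089 = 1)
(48842+5967√67)^2 = 4771081927 + 582880428√67
(48842+5967√67)^3 = 466058366908226 + 56938091722785√67
(48842+5967√67)^4 = 45526445508292066657 + 5561940551265649512√67
(48842+5967√67)^5 = 4447205302565943872414162 + 543312600752895615207423√67

48842 5967
4771081927 582880428
466058366908226 56938091722785
45526445508292066657 5561940551265649512
4447205302565943872414162 543312600752895615207423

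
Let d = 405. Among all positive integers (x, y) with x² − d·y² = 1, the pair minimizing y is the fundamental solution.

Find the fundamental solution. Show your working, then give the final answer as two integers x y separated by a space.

[20; 8,40] for √405; ℓ=2 ⇒ convergent index 1
k=0  a_k=20  p_k/q_k = 20/1
k=1  a_k=8  p_k/q_k = 161/8
→ (161, 8).  Check: 161²=25921, 405·8²=25920, difference 1.

161 8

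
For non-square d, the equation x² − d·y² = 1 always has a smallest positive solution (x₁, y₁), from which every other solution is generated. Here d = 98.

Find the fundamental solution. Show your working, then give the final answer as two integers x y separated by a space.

[9; 1,8,1,18] for √98; ℓ=4 ⇒ convergent index 3
step 0: (9, 1)  from 9·(1,0) + (0,1)
…
step 2: (89, 9)  from 8·(10,1) + (9,1)
step 3: (99, 10)  from 1·(89,9) + (10,1)
→ (99, 10).  Check: 99²=9801, 98·10²=9800, difference 1.

99 10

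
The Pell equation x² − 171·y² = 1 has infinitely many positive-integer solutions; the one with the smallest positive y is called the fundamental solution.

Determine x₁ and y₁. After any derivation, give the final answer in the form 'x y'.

√171 → a₀=13, period (13,26); ℓ=2 even so k=1
i=0: a=13 ⇒ p=13, q=1
i=1: a=13 ⇒ p=170, q=13
→ (170, 13).  Check: 170²=28900, 171·13²=28899, difference 1.

170 13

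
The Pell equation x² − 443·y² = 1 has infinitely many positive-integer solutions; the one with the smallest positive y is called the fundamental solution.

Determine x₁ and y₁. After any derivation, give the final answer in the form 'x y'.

442 21

√443 = [21; 21,42, …], period ℓ=2 (even) → k=1
a_0=21:  p_0=21·1+0=21,  q_0=21·0+1=1
a_1=21:  p_1=21·21+1=442,  q_1=21·1+0=21
fundamental: x₁=442, y₁=21  (since 195364 − 443·441 = 1)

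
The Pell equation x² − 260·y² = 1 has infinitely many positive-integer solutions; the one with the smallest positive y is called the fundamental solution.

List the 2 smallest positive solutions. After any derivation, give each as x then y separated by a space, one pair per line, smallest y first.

√260 → a₀=16, period (8,32); ℓ=2 even so k=1
k=0  a_k=16  p_k/q_k = 16/1
k=1  a_k=8  p_k/q_k = 129/8
fundamental: x₁=129, y₁=8  (since 16641 − 260·64 = 1)
(x_2, y_2) = (129·129 + 260·8·8, 129·8 + 8·129) = (33281, 2064)

129 8
33281 2064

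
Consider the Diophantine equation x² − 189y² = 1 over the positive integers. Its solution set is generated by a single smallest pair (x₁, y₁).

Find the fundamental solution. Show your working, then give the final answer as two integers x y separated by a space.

55 4

√189 = [13; 1,2,1,26, …], period ℓ=4 (even) → k=3
k=0  a_k=13  p_k/q_k = 13/1
…
k=2  a_k=2  p_k/q_k = 41/3
k=3  a_k=1  p_k/q_k = 55/4
→ (55, 4).  Check: 55²=3025, 189·4²=3024, difference 1.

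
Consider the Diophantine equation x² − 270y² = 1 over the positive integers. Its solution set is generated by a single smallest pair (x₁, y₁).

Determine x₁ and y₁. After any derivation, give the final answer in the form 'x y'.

[16; 2,3,6,3,2,32] for √270; ℓ=6 ⇒ convergent index 5
k=0  a_k=16  p_k/q_k = 16/1
k=1  a_k=2  p_k/q_k = 33/2
…
k=3  a_k=6  p_k/q_k = 723/44
k=4  a_k=3  p_k/q_k = 2284/139
k=5  a_k=2  p_k/q_k = 5291/322
(x₁, y₁) = (5291, 322);  5291² − 270·322² = 1 ✓

5291 322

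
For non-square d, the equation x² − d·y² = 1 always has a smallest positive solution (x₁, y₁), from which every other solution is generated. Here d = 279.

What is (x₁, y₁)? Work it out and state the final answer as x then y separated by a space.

1520 91

√279 = [16; 1,2,2,1,2,2,1,32, …], period ℓ=8 (even) → k=7
step 0: (16, 1)  from 16·(1,0) + (0,1)
step 1: (17, 1)  from 1·(16,1) + (1,0)
…
step 3: (117, 7)  from 2·(50,3) + (17,1)
step 4: (167, 10)  from 1·(117,7) + (50,3)
step 5: (451, 27)  from 2·(167,10) + (117,7)
step 6: (1069, 64)  from 2·(451,27) + (167,10)
step 7: (1520, 91)  from 1·(1069,64) + (451,27)
→ (1520, 91).  Check: 1520²=2310400, 279·91²=2310399, difference 1.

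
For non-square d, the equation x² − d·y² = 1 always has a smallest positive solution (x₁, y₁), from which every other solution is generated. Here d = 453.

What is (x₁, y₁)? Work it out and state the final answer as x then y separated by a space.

1653751 77700

d=453: √d = [21; 3,1,1,10,14,10,1,1,3,42] (ℓ=10, even), read p_9/q_9
a_0=21:  p_0=21·1+0=21,  q_0=21·0+1=1
…
a_4=10:  p_4=10·149+85=1575,  q_4=10·7+4=74
…
a_8=1:  p_8=1·245764+223565=469329,  q_8=1·11547+10504=22051
a_9=3:  p_9=3·469329+245764=1653751,  q_9=3·22051+11547=77700
fundamental: x₁=1653751, y₁=77700  (since 2734892370001 − 453·6037290000 = 1)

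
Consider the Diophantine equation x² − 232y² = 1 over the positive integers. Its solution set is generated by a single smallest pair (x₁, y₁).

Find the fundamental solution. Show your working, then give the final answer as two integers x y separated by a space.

19603 1287

√232 → a₀=15, period (4,3,7,3,4,30); ℓ=6 even so k=5
k=0  a_k=15  p_k/q_k = 15/1
…
k=3  a_k=7  p_k/q_k = 1447/95
k=4  a_k=3  p_k/q_k = 4539/298
k=5  a_k=4  p_k/q_k = 19603/1287
(x₁, y₁) = (19603, 1287);  19603² − 232·1287² = 1 ✓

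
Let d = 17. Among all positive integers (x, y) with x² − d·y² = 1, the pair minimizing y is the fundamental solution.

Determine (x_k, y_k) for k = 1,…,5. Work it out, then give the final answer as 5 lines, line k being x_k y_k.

33 8
2177 528
143649 34840
9478657 2298912
625447713 151693352

d=17: √d = [4; 8] (ℓ=1, odd), read p_1/q_1
i=0: a=4 ⇒ p=4, q=1
i=1: a=8 ⇒ p=33, q=8
(x₁, y₁) = (33, 8);  33² − 17·8² = 1 ✓
k=2:  x_2 = 33·33+17·8·8 = 2177,  y_2 = 33·8+8·33 = 528
k=3:  x_3 = 33·2177+17·8·528 = 143649,  y_3 = 33·528+8·2177 = 34840
k=4:  x_4 = 33·143649+17·8·34840 = 9478657,  y_4 = 33·34840+8·143649 = 2298912
k=5:  x_5 = 33·9478657+17·8·2298912 = 625447713,  y_5 = 33·2298912+8·9478657 = 151693352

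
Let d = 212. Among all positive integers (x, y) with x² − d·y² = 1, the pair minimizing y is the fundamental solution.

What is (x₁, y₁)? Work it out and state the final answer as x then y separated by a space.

66249 4550

[14; 1,1,3,1,1,…,1,1,28] for √212; ℓ=14 ⇒ convergent index 13
step 0: (14, 1)  from 14·(1,0) + (0,1)
step 1: (15, 1)  from 1·(14,1) + (1,0)
step 2: (29, 2)  from 1·(15,1) + (14,1)
step 3: (102, 7)  from 3·(29,2) + (15,1)
step 4: (131, 9)  from 1·(102,7) + (29,2)
step 5: (233, 16)  from 1·(131,9) + (102,7)
step 6: (364, 25)  from 1·(233,16) + (131,9)
step 7: (2417, 166)  from 6·(364,25) + (233,16)
step 8: (2781, 191)  from 1·(2417,166) + (364,25)
step 9: (5198, 357)  from 1·(2781,191) + (2417,166)
…
step 11: (29135, 2001)  from 3·(7979,548) + (5198,357)
step 12: (37114, 2549)  from 1·(29135,2001) + (7979,548)
step 13: (66249, 4550)  from 1·(37114,2549) + (29135,2001)
→ (66249, 4550).  Check: 66249²=4388930001, 212·4550²=4388930000, difference 1.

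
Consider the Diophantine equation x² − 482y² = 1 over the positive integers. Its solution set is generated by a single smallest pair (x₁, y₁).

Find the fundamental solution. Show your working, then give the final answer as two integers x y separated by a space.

483 22

√482 = [21; 1,20,1,42, …], period ℓ=4 (even) → k=3
a_0=21:  p_0=21·1+0=21,  q_0=21·0+1=1
…
a_2=20:  p_2=20·22+21=461,  q_2=20·1+1=21
a_3=1:  p_3=1·461+22=483,  q_3=1·21+1=22
fundamental: x₁=483, y₁=22  (since 233289 − 482·484 = 1)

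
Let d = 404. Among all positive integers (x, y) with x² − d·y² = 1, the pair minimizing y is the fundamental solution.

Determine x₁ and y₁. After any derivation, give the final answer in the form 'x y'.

√404 → a₀=20, period (10,40); ℓ=2 even so k=1
a_0=20:  p_0=20·1+0=20,  q_0=20·0+1=1
a_1=10:  p_1=10·20+1=201,  q_1=10·1+0=10
(x₁, y₁) = (201, 10);  201² − 404·10² = 1 ✓

201 10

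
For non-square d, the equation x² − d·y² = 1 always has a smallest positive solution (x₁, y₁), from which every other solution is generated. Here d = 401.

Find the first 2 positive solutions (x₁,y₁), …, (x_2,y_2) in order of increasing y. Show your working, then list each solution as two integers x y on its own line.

√401 → a₀=20, period (40); ℓ=1 odd so k=1
a_0=20:  p_0=20·1+0=20,  q_0=20·0+1=1
a_1=40:  p_1=40·20+1=801,  q_1=40·1+0=40
fundamental: x₁=801, y₁=40  (since 641601 − 401·1600 = 1)
(801+40√401)^2 = 1283201 + 64080√401

801 40
1283201 64080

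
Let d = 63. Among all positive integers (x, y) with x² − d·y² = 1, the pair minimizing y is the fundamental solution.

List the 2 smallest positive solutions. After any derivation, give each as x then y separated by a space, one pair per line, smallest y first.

8 1
127 16

d=63: √d = [7; 1,14] (ℓ=2, even), read p_1/q_1
k=0  a_k=7  p_k/q_k = 7/1
k=1  a_k=1  p_k/q_k = 8/1
→ (8, 1).  Check: 8²=64, 63·1²=63, difference 1.
n=2: (8,1)∘(8,1) = (8·8+63·1·1, 8·1+1·8) = (127,16)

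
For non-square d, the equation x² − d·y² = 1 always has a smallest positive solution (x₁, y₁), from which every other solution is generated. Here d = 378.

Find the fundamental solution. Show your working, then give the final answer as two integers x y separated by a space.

√378 → a₀=19, period (2,3,1,4,1,3,2,38); ℓ=8 even so k=7
step 0: (19, 1)  from 19·(1,0) + (0,1)
…
step 2: (136, 7)  from 3·(39,2) + (19,1)
…
step 4: (836, 43)  from 4·(175,9) + (136,7)
step 5: (1011, 52)  from 1·(836,43) + (175,9)
step 6: (3869, 199)  from 3·(1011,52) + (836,43)
step 7: (8749, 450)  from 2·(3869,199) + (1011,52)
→ (8749, 450).  Check: 8749²=76545001, 378·450²=76545000, difference 1.

8749 450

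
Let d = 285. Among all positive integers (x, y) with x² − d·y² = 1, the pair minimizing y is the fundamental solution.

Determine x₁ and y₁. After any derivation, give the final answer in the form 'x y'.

2431 144

[16; 1,7,2,7,1,32] for √285; ℓ=6 ⇒ convergent index 5
a_0=16:  p_0=16·1+0=16,  q_0=16·0+1=1
…
a_2=7:  p_2=7·17+16=135,  q_2=7·1+1=8
…
a_4=7:  p_4=7·287+135=2144,  q_4=7·17+8=127
a_5=1:  p_5=1·2144+287=2431,  q_5=1·127+17=144
fundamental: x₁=2431, y₁=144  (since 5909761 − 285·20736 = 1)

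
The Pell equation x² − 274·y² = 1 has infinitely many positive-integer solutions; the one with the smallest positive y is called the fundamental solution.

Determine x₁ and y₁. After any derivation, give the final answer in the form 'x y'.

3959299 239190

√274 → a₀=16, period (1,1,4,4,1,1,32); ℓ=7 odd so k=13
a_0=16:  p_0=16·1+0=16,  q_0=16·0+1=1
a_1=1:  p_1=1·16+1=17,  q_1=1·1+0=1
…
a_8=1:  p_8=1·45802+1407=47209,  q_8=1·2767+85=2852
…
a_10=4:  p_10=4·93011+47209=419253,  q_10=4·5619+2852=25328
…
a_12=1:  p_12=1·1770023+419253=2189276,  q_12=1·106931+25328=132259
a_13=1:  p_13=1·2189276+1770023=3959299,  q_13=1·132259+106931=239190
(x₁, y₁) = (3959299, 239190);  3959299² − 274·239190² = 1 ✓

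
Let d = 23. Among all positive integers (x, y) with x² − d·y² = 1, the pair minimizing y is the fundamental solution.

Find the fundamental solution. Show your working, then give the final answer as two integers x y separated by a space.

24 5

d=23: √d = [4; 1,3,1,8] (ℓ=4, even), read p_3/q_3
a_0=4:  p_0=4·1+0=4,  q_0=4·0+1=1
a_1=1:  p_1=1·4+1=5,  q_1=1·1+0=1
a_2=3:  p_2=3·5+4=19,  q_2=3·1+1=4
a_3=1:  p_3=1·19+5=24,  q_3=1·4+1=5
fundamental: x₁=24, y₁=5  (since 576 − 23·25 = 1)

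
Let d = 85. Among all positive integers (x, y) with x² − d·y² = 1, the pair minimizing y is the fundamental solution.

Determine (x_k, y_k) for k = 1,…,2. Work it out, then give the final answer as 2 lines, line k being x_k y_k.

285769 30996
163327842721 17715391848

√85 = [9; 4,1,1,4,18, …], period ℓ=5 (odd) → k=9
step 0: (9, 1)  from 9·(1,0) + (0,1)
…
step 2: (46, 5)  from 1·(37,4) + (9,1)
…
step 5: (6887, 747)  from 18·(378,41) + (83,9)
…
step 7: (34813, 3776)  from 1·(27926,3029) + (6887,747)
step 8: (62739, 6805)  from 1·(34813,3776) + (27926,3029)
step 9: (285769, 30996)  from 4·(62739,6805) + (34813,3776)
(x₁, y₁) = (285769, 30996);  285769² − 85·30996² = 1 ✓
(285769+30996√85)^2 = 163327842721 + 17715391848√85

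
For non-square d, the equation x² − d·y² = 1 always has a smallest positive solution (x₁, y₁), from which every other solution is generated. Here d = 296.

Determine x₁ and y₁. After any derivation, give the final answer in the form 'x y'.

√296 = [17; 4,1,7,1,4,34, …], period ℓ=6 (even) → k=5
a_0=17:  p_0=17·1+0=17,  q_0=17·0+1=1
…
a_3=7:  p_3=7·86+69=671,  q_3=7·5+4=39
a_4=1:  p_4=1·671+86=757,  q_4=1·39+5=44
a_5=4:  p_5=4·757+671=3699,  q_5=4·44+39=215
fundamental: x₁=3699, y₁=215  (since 13682601 − 296·46225 = 1)

3699 215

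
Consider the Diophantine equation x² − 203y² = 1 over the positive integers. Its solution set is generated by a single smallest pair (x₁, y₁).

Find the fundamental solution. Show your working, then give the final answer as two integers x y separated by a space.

[14; 4,28] for √203; ℓ=2 ⇒ convergent index 1
i=0: a=14 ⇒ p=14, q=1
i=1: a=4 ⇒ p=57, q=4
(x₁, y₁) = (57, 4);  57² − 203·4² = 1 ✓

57 4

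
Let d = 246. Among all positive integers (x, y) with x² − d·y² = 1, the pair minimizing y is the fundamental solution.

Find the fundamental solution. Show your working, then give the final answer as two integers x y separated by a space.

[15; 1,2,5,1,14,1,5,2,1,30] for √246; ℓ=10 ⇒ convergent index 9
a_0=15:  p_0=15·1+0=15,  q_0=15·0+1=1
…
a_3=5:  p_3=5·47+16=251,  q_3=5·3+1=16
…
a_5=14:  p_5=14·298+251=4423,  q_5=14·19+16=282
a_6=1:  p_6=1·4423+298=4721,  q_6=1·282+19=301
…
a_8=2:  p_8=2·28028+4721=60777,  q_8=2·1787+301=3875
a_9=1:  p_9=1·60777+28028=88805,  q_9=1·3875+1787=5662
→ (88805, 5662).  Check: 88805²=7886328025, 246·5662²=7886328024, difference 1.

88805 5662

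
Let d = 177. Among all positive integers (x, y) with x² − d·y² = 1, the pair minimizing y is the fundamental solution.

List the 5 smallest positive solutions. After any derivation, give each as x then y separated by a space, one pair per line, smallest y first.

√177 → a₀=13, period (3,3,2,8,2,3,3,26); ℓ=8 even so k=7
i=0: a=13 ⇒ p=13, q=1
…
i=6: a=3 ⇒ p=18985, q=1427
i=7: a=3 ⇒ p=62423, q=4692
fundamental: x₁=62423, y₁=4692  (since 3896630929 − 177·22014864 = 1)
(x_2, y_2) = (62423·62423 + 177·4692·4692, 62423·4692 + 4692·62423) = (7793261857, 585777432)
(x_3, y_3) = (62423·7793261857 + 177·4692·585777432, 62423·585777432 + 4692·7793261857) = (972957569736599, 73131969270780)
(x_4, y_4) = (62423·972957569736599 + 177·4692·73131969270780, 62423·73131969270780 + 4692·972957569736599) = (121469860743542176897, 9130233834994022448)
(x_5, y_5) = (62423·121469860743542176897 + 177·4692·9130233834994022448, 62423·9130233834994022448 + 4692·121469860743542176897) = (15165026233415309047146263, 1139873173290531757272228)

62423 4692
7793261857 585777432
972957569736599 73131969270780
121469860743542176897 9130233834994022448
15165026233415309047146263 1139873173290531757272228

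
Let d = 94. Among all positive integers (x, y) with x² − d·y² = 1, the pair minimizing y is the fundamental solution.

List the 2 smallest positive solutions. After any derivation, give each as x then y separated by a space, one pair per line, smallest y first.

√94 → a₀=9, period (1,2,3,1,1,…,2,1,18); ℓ=16 even so k=15
step 0: (9, 1)  from 9·(1,0) + (0,1)
step 1: (10, 1)  from 1·(9,1) + (1,0)
…
step 3: (97, 10)  from 3·(29,3) + (10,1)
…
step 9: (14417, 1487)  from 1·(12953,1336) + (1464,151)
step 10: (85038, 8771)  from 5·(14417,1487) + (12953,1336)
step 11: (99455, 10258)  from 1·(85038,8771) + (14417,1487)
…
step 14: (1490361, 153719)  from 2·(652934,67345) + (184493,19029)
step 15: (2143295, 221064)  from 1·(1490361,153719) + (652934,67345)
→ (2143295, 221064).  Check: 2143295²=4593713457025, 94·221064²=4593713457024, difference 1.
n=2: (2143295,221064)∘(2143295,221064) = (2143295·2143295+94·221064·221064, 2143295·221064+221064·2143295) = (9187426914049,947610731760)

2143295 221064
9187426914049 947610731760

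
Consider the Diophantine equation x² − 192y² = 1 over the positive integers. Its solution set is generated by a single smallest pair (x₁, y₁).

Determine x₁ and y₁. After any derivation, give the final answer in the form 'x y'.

97 7

[13; 1,5,1,26] for √192; ℓ=4 ⇒ convergent index 3
i=0: a=13 ⇒ p=13, q=1
i=1: a=1 ⇒ p=14, q=1
i=2: a=5 ⇒ p=83, q=6
i=3: a=1 ⇒ p=97, q=7
(x₁, y₁) = (97, 7);  97² − 192·7² = 1 ✓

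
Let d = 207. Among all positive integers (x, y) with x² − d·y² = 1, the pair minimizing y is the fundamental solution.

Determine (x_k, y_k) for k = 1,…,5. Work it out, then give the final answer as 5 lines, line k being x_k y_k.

d=207: √d = [14; 2,1,1,2,1,1,2,28] (ℓ=8, even), read p_7/q_7
i=0: a=14 ⇒ p=14, q=1
…
i=2: a=1 ⇒ p=43, q=3
i=3: a=1 ⇒ p=72, q=5
…
i=6: a=1 ⇒ p=446, q=31
i=7: a=2 ⇒ p=1151, q=80
fundamental: x₁=1151, y₁=80  (since 1324801 − 207·6400 = 1)
n=2: (1151,80)∘(1151,80) = (1151·1151+207·80·80, 1151·80+80·1151) = (2649601,184160)
n=3: (2649601,184160)∘(1151,80) = (1151·2649601+207·80·184160, 1151·184160+80·2649601) = (6099380351,423936240)
n=4: (6099380351,423936240)∘(1151,80) = (1151·6099380351+207·80·423936240, 1151·423936240+80·6099380351) = (14040770918401,975901040320)
n=5: (14040770918401,975901040320)∘(1151,80) = (1151·14040770918401+207·80·975901040320, 1151·975901040320+80·14040770918401) = (32321848554778751,2246523770880400)

1151 80
2649601 184160
6099380351 423936240
14040770918401 975901040320
32321848554778751 2246523770880400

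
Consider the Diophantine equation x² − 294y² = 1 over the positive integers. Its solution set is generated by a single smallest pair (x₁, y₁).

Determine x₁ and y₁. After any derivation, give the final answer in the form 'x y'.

d=294: √d = [17; 6,1,4,1,6,34] (ℓ=6, even), read p_5/q_5
step 0: (17, 1)  from 17·(1,0) + (0,1)
…
step 2: (120, 7)  from 1·(103,6) + (17,1)
step 3: (583, 34)  from 4·(120,7) + (103,6)
step 4: (703, 41)  from 1·(583,34) + (120,7)
step 5: (4801, 280)  from 6·(703,41) + (583,34)
→ (4801, 280).  Check: 4801²=23049601, 294·280²=23049600, difference 1.

4801 280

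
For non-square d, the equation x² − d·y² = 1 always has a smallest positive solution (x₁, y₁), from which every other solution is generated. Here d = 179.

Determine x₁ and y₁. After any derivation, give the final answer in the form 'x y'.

4190210 313191

√179 → a₀=13, period (2,1,1,1,3,…,1,2,26); ℓ=14 even so k=13
k=0  a_k=13  p_k/q_k = 13/1
k=1  a_k=2  p_k/q_k = 27/2
k=2  a_k=1  p_k/q_k = 40/3
…
k=4  a_k=1  p_k/q_k = 107/8
k=5  a_k=3  p_k/q_k = 388/29
k=6  a_k=5  p_k/q_k = 2047/153
k=7  a_k=13  p_k/q_k = 26999/2018
k=8  a_k=5  p_k/q_k = 137042/10243
…
k=11  a_k=1  p_k/q_k = 1013292/75737
k=12  a_k=1  p_k/q_k = 1588459/118727
k=13  a_k=2  p_k/q_k = 4190210/313191
→ (4190210, 313191).  Check: 4190210²=17557859844100, 179·313191²=17557859844099, difference 1.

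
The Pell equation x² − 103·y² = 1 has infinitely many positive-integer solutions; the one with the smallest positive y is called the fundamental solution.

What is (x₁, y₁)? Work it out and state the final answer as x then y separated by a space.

√103 → a₀=10, period (6,1,2,1,1,9,1,1,2,1,6,20); ℓ=12 even so k=11
i=0: a=10 ⇒ p=10, q=1
…
i=2: a=1 ⇒ p=71, q=7
…
i=4: a=1 ⇒ p=274, q=27
…
i=6: a=9 ⇒ p=4567, q=450
…
i=9: a=2 ⇒ p=24266, q=2391
i=10: a=1 ⇒ p=33877, q=3338
i=11: a=6 ⇒ p=227528, q=22419
fundamental: x₁=227528, y₁=22419  (since 51768990784 − 103·502611561 = 1)

227528 22419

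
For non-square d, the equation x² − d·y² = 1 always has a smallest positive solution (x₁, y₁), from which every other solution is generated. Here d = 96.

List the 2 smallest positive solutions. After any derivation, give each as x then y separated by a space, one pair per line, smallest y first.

49 5
4801 490

[9; 1,3,1,18] for √96; ℓ=4 ⇒ convergent index 3
a_0=9:  p_0=9·1+0=9,  q_0=9·0+1=1
a_1=1:  p_1=1·9+1=10,  q_1=1·1+0=1
a_2=3:  p_2=3·10+9=39,  q_2=3·1+1=4
a_3=1:  p_3=1·39+10=49,  q_3=1·4+1=5
fundamental: x₁=49, y₁=5  (since 2401 − 96·25 = 1)
(x_2, y_2) = (49·49 + 96·5·5, 49·5 + 5·49) = (4801, 490)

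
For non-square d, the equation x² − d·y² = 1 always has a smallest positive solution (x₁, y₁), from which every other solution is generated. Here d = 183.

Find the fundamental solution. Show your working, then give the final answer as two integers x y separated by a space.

√183 → a₀=13, period (1,1,8,1,1,26); ℓ=6 even so k=5
a_0=13:  p_0=13·1+0=13,  q_0=13·0+1=1
a_1=1:  p_1=1·13+1=14,  q_1=1·1+0=1
…
a_4=1:  p_4=1·230+27=257,  q_4=1·17+2=19
a_5=1:  p_5=1·257+230=487,  q_5=1·19+17=36
→ (487, 36).  Check: 487²=237169, 183·36²=237168, difference 1.

487 36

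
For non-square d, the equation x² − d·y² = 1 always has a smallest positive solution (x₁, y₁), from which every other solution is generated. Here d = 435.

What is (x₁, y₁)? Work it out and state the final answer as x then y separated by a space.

146 7

d=435: √d = [20; 1,5,1,40] (ℓ=4, even), read p_3/q_3
a_0=20:  p_0=20·1+0=20,  q_0=20·0+1=1
…
a_2=5:  p_2=5·21+20=125,  q_2=5·1+1=6
a_3=1:  p_3=1·125+21=146,  q_3=1·6+1=7
(x₁, y₁) = (146, 7);  146² − 435·7² = 1 ✓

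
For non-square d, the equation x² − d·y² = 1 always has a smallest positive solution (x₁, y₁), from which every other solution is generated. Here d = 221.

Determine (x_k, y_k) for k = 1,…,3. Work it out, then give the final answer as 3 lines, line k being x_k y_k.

1665 112
5544449 372960
18463013505 1241956688

[14; 1,6,2,6,1,28] for √221; ℓ=6 ⇒ convergent index 5
step 0: (14, 1)  from 14·(1,0) + (0,1)
…
step 3: (223, 15)  from 2·(104,7) + (15,1)
step 4: (1442, 97)  from 6·(223,15) + (104,7)
step 5: (1665, 112)  from 1·(1442,97) + (223,15)
fundamental: x₁=1665, y₁=112  (since 2772225 − 221·12544 = 1)
(x_2, y_2) = (1665·1665 + 221·112·112, 1665·112 + 112·1665) = (5544449, 372960)
(x_3, y_3) = (1665·5544449 + 221·112·372960, 1665·372960 + 112·5544449) = (18463013505, 1241956688)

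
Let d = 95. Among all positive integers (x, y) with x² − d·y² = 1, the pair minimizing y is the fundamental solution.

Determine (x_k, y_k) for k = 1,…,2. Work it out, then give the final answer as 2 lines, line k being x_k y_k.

[9; 1,2,1,18] for √95; ℓ=4 ⇒ convergent index 3
step 0: (9, 1)  from 9·(1,0) + (0,1)
…
step 2: (29, 3)  from 2·(10,1) + (9,1)
step 3: (39, 4)  from 1·(29,3) + (10,1)
(x₁, y₁) = (39, 4);  39² − 95·4² = 1 ✓
(x_2, y_2) = (39·39 + 95·4·4, 39·4 + 4·39) = (3041, 312)

39 4
3041 312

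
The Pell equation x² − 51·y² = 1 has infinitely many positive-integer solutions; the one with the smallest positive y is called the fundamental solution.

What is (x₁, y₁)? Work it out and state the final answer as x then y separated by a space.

50 7

√51 → a₀=7, period (7,14); ℓ=2 even so k=1
step 0: (7, 1)  from 7·(1,0) + (0,1)
step 1: (50, 7)  from 7·(7,1) + (1,0)
→ (50, 7).  Check: 50²=2500, 51·7²=2499, difference 1.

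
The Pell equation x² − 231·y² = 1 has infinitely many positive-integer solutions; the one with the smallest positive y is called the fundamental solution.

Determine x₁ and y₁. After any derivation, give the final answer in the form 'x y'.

[15; 5,30] for √231; ℓ=2 ⇒ convergent index 1
i=0: a=15 ⇒ p=15, q=1
i=1: a=5 ⇒ p=76, q=5
(x₁, y₁) = (76, 5);  76² − 231·5² = 1 ✓

76 5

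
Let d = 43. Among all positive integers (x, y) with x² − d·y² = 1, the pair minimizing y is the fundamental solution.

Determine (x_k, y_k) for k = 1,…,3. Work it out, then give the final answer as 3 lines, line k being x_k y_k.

3482 531
24248647 3697884
168867574226 25752063645

√43 = [6; 1,1,3,1,5,1,3,1,1,12, …], period ℓ=10 (even) → k=9
step 0: (6, 1)  from 6·(1,0) + (0,1)
step 1: (7, 1)  from 1·(6,1) + (1,0)
…
step 8: (1941, 296)  from 1·(1541,235) + (400,61)
step 9: (3482, 531)  from 1·(1941,296) + (1541,235)
fundamental: x₁=3482, y₁=531  (since 12124324 − 43·281961 = 1)
k=2:  x_2 = 3482·3482+43·531·531 = 24248647,  y_2 = 3482·531+531·3482 = 3697884
k=3:  x_3 = 3482·24248647+43·531·3697884 = 168867574226,  y_3 = 3482·3697884+531·24248647 = 25752063645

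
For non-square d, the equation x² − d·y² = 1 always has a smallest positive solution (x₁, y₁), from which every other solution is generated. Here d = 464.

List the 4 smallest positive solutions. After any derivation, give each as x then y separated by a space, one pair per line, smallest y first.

9801 455
192119201 8918910
3765920568201 174828473365
73819574785756801 3426987725981820

d=464: √d = [21; 1,1,5,1,1,1,5,1,1,42] (ℓ=10, even), read p_9/q_9
k=0  a_k=21  p_k/q_k = 21/1
…
k=4  a_k=1  p_k/q_k = 280/13
k=5  a_k=1  p_k/q_k = 517/24
k=6  a_k=1  p_k/q_k = 797/37
…
k=8  a_k=1  p_k/q_k = 5299/246
k=9  a_k=1  p_k/q_k = 9801/455
(x₁, y₁) = (9801, 455);  9801² − 464·455² = 1 ✓
k=2:  x_2 = 9801·9801+464·455·455 = 192119201,  y_2 = 9801·455+455·9801 = 8918910
k=3:  x_3 = 9801·192119201+464·455·8918910 = 3765920568201,  y_3 = 9801·8918910+455·192119201 = 174828473365
k=4:  x_4 = 9801·3765920568201+464·455·174828473365 = 73819574785756801,  y_4 = 9801·174828473365+455·3765920568201 = 3426987725981820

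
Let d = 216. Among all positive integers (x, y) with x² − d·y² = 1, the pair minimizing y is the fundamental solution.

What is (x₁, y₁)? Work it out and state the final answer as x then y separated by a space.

[14; 1,2,3,2,1,28] for √216; ℓ=6 ⇒ convergent index 5
i=0: a=14 ⇒ p=14, q=1
…
i=4: a=2 ⇒ p=338, q=23
i=5: a=1 ⇒ p=485, q=33
fundamental: x₁=485, y₁=33  (since 235225 − 216·1089 = 1)

485 33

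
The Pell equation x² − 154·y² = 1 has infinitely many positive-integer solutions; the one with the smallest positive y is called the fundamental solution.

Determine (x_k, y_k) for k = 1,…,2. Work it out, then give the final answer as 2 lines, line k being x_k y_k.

21295 1716
906954049 73084440

d=154: √d = [12; 2,2,3,1,2,1,3,2,2,24] (ℓ=10, even), read p_9/q_9
step 0: (12, 1)  from 12·(1,0) + (0,1)
step 1: (25, 2)  from 2·(12,1) + (1,0)
step 2: (62, 5)  from 2·(25,2) + (12,1)
…
step 5: (757, 61)  from 2·(273,22) + (211,17)
step 6: (1030, 83)  from 1·(757,61) + (273,22)
step 7: (3847, 310)  from 3·(1030,83) + (757,61)
step 8: (8724, 703)  from 2·(3847,310) + (1030,83)
step 9: (21295, 1716)  from 2·(8724,703) + (3847,310)
fundamental: x₁=21295, y₁=1716  (since 453477025 − 154·2944656 = 1)
(x_2, y_2) = (21295·21295 + 154·1716·1716, 21295·1716 + 1716·21295) = (906954049, 73084440)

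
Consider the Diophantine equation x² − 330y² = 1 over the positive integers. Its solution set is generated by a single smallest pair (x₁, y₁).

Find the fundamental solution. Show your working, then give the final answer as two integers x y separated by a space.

√330 → a₀=18, period (6,36); ℓ=2 even so k=1
i=0: a=18 ⇒ p=18, q=1
i=1: a=6 ⇒ p=109, q=6
(x₁, y₁) = (109, 6);  109² − 330·6² = 1 ✓

109 6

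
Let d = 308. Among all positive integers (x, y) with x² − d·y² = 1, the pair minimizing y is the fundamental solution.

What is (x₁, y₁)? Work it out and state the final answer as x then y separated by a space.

√308 → a₀=17, period (1,1,4,1,1,34); ℓ=6 even so k=5
k=0  a_k=17  p_k/q_k = 17/1
k=1  a_k=1  p_k/q_k = 18/1
k=2  a_k=1  p_k/q_k = 35/2
k=3  a_k=4  p_k/q_k = 158/9
k=4  a_k=1  p_k/q_k = 193/11
k=5  a_k=1  p_k/q_k = 351/20
(x₁, y₁) = (351, 20);  351² − 308·20² = 1 ✓

351 20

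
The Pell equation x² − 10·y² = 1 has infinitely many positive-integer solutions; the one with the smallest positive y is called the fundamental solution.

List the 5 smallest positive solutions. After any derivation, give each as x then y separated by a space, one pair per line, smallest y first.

19 6
721 228
27379 8658
1039681 328776
39480499 12484830

√10 = [3; 6, …], period ℓ=1 (odd) → k=1
a_0=3:  p_0=3·1+0=3,  q_0=3·0+1=1
a_1=6:  p_1=6·3+1=19,  q_1=6·1+0=6
fundamental: x₁=19, y₁=6  (since 361 − 10·36 = 1)
k=2:  x_2 = 19·19+10·6·6 = 721,  y_2 = 19·6+6·19 = 228
k=3:  x_3 = 19·721+10·6·228 = 27379,  y_3 = 19·228+6·721 = 8658
k=4:  x_4 = 19·27379+10·6·8658 = 1039681,  y_4 = 19·8658+6·27379 = 328776
k=5:  x_5 = 19·1039681+10·6·328776 = 39480499,  y_5 = 19·328776+6·1039681 = 12484830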